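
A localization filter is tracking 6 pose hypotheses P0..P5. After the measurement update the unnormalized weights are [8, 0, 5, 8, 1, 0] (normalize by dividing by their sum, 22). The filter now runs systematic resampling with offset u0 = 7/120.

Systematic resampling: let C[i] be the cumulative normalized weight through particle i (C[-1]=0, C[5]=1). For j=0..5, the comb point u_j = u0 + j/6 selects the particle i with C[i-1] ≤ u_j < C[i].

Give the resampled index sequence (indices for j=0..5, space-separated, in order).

0 0 2 2 3 3

C = [4/11, 4/11, 13/22, 21/22, 1, 1]
j=0: u_0=7/120 ∈ [0, 4/11) → index 0
j=1: u_1=9/40 ∈ [0, 4/11) → index 0
j=2: u_2=47/120 ∈ [4/11, 13/22) → index 2
j=3: u_3=67/120 ∈ [4/11, 13/22) → index 2
j=4: u_4=29/40 ∈ [13/22, 21/22) → index 3
j=5: u_5=107/120 ∈ [13/22, 21/22) → index 3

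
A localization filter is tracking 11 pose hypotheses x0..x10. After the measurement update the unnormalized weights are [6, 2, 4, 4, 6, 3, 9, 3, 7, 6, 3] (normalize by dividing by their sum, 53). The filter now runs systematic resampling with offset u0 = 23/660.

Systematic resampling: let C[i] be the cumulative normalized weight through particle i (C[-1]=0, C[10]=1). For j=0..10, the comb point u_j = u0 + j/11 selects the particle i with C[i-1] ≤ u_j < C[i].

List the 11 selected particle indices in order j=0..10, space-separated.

0 1 2 4 4 6 6 7 8 9 10

C = [6/53, 8/53, 12/53, 16/53, 22/53, 25/53, 34/53, 37/53, 44/53, 50/53, 1]
j=0: u_0=23/660 ∈ [0, 6/53) → index 0
j=1: u_1=83/660 ∈ [6/53, 8/53) → index 1
j=2: u_2=13/60 ∈ [8/53, 12/53) → index 2
j=3: u_3=203/660 ∈ [16/53, 22/53) → index 4
j=4: u_4=263/660 ∈ [16/53, 22/53) → index 4
j=5: u_5=323/660 ∈ [25/53, 34/53) → index 6
j=6: u_6=383/660 ∈ [25/53, 34/53) → index 6
j=7: u_7=443/660 ∈ [34/53, 37/53) → index 7
j=8: u_8=503/660 ∈ [37/53, 44/53) → index 8
j=9: u_9=563/660 ∈ [44/53, 50/53) → index 9
j=10: u_10=623/660 ∈ [50/53, 1) → index 10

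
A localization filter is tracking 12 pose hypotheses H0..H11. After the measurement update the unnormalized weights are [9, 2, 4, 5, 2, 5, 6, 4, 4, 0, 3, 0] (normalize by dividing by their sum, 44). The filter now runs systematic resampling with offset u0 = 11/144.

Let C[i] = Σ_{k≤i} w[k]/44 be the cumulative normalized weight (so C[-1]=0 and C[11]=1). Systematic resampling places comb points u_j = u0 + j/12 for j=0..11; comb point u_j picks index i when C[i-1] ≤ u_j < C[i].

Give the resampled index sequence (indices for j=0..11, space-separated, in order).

C = [9/44, 1/4, 15/44, 5/11, 1/2, 27/44, 3/4, 37/44, 41/44, 41/44, 1, 1]
j=0: u_0=11/144 ∈ [0, 9/44) → index 0
j=1: u_1=23/144 ∈ [0, 9/44) → index 0
j=2: u_2=35/144 ∈ [9/44, 1/4) → index 1
j=3: u_3=47/144 ∈ [1/4, 15/44) → index 2
j=4: u_4=59/144 ∈ [15/44, 5/11) → index 3
j=5: u_5=71/144 ∈ [5/11, 1/2) → index 4
j=6: u_6=83/144 ∈ [1/2, 27/44) → index 5
j=7: u_7=95/144 ∈ [27/44, 3/4) → index 6
j=8: u_8=107/144 ∈ [27/44, 3/4) → index 6
j=9: u_9=119/144 ∈ [3/4, 37/44) → index 7
j=10: u_10=131/144 ∈ [37/44, 41/44) → index 8
j=11: u_11=143/144 ∈ [41/44, 1) → index 10

0 0 1 2 3 4 5 6 6 7 8 10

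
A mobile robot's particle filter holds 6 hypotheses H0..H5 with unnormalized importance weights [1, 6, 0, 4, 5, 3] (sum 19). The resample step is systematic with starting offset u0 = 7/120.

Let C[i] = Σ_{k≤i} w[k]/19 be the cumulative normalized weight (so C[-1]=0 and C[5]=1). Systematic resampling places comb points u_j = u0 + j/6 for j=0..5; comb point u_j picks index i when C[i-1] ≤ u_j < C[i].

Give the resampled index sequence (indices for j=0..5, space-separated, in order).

1 1 3 3 4 5

C = [1/19, 7/19, 7/19, 11/19, 16/19, 1]
j=0: u_0=7/120 ∈ [1/19, 7/19) → index 1
j=1: u_1=9/40 ∈ [1/19, 7/19) → index 1
j=2: u_2=47/120 ∈ [7/19, 11/19) → index 3
j=3: u_3=67/120 ∈ [7/19, 11/19) → index 3
j=4: u_4=29/40 ∈ [11/19, 16/19) → index 4
j=5: u_5=107/120 ∈ [16/19, 1) → index 5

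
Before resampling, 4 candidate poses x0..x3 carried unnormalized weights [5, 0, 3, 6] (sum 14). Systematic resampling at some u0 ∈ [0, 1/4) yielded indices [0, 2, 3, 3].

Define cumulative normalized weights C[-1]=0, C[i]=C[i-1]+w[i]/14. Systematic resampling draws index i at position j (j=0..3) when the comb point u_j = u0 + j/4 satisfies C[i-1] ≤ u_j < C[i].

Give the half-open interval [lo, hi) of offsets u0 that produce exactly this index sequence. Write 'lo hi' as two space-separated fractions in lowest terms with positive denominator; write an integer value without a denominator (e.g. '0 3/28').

C = [5/14, 5/14, 4/7, 1]
j=0 picked index 0: u0 ∈ [0, 5/14)
j=1 picked index 2: u0 ∈ [3/28, 9/28)
j=2 picked index 3: u0 ∈ [1/14, 1/2)
j=3 picked index 3: u0 ∈ [-5/28, 1/4)
intersection: [3/28, 1/4)

3/28 1/4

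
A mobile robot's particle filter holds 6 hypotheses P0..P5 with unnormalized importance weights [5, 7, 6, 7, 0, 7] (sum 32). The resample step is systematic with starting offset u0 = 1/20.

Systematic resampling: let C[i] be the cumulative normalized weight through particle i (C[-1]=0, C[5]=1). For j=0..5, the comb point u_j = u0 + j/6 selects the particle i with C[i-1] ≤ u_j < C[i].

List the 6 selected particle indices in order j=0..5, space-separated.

C = [5/32, 3/8, 9/16, 25/32, 25/32, 1]
j=0: u_0=1/20 ∈ [0, 5/32) → index 0
j=1: u_1=13/60 ∈ [5/32, 3/8) → index 1
j=2: u_2=23/60 ∈ [3/8, 9/16) → index 2
j=3: u_3=11/20 ∈ [3/8, 9/16) → index 2
j=4: u_4=43/60 ∈ [9/16, 25/32) → index 3
j=5: u_5=53/60 ∈ [25/32, 1) → index 5

0 1 2 2 3 5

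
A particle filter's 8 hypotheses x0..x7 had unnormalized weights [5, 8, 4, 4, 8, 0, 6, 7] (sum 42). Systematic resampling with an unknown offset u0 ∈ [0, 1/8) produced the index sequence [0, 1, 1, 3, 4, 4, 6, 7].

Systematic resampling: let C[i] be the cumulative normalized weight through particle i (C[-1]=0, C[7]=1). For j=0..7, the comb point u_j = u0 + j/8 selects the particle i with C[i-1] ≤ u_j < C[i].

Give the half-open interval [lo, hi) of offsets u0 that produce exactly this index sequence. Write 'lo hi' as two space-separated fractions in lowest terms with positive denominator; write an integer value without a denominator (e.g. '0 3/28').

5/168 5/84

C = [5/42, 13/42, 17/42, 1/2, 29/42, 29/42, 5/6, 1]
j=0 picked index 0: u0 ∈ [0, 5/42)
j=1 picked index 1: u0 ∈ [-1/168, 31/168)
j=2 picked index 1: u0 ∈ [-11/84, 5/84)
j=3 picked index 3: u0 ∈ [5/168, 1/8)
j=4 picked index 4: u0 ∈ [0, 4/21)
j=5 picked index 4: u0 ∈ [-1/8, 11/168)
j=6 picked index 6: u0 ∈ [-5/84, 1/12)
j=7 picked index 7: u0 ∈ [-1/24, 1/8)
intersection: [5/168, 5/84)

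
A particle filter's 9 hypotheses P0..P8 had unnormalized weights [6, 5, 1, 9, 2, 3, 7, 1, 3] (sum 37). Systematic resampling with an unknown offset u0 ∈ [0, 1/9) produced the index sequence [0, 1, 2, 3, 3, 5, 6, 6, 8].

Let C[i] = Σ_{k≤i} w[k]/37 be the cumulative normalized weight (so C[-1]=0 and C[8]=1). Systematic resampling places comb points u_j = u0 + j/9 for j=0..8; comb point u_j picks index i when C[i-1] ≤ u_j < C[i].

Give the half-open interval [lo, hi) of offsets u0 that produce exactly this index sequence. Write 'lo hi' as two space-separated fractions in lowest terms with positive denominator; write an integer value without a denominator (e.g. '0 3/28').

25/333 34/333

C = [6/37, 11/37, 12/37, 21/37, 23/37, 26/37, 33/37, 34/37, 1]
j=0 picked index 0: u0 ∈ [0, 6/37)
j=1 picked index 1: u0 ∈ [17/333, 62/333)
j=2 picked index 2: u0 ∈ [25/333, 34/333)
j=3 picked index 3: u0 ∈ [-1/111, 26/111)
j=4 picked index 3: u0 ∈ [-40/333, 41/333)
j=5 picked index 5: u0 ∈ [22/333, 49/333)
j=6 picked index 6: u0 ∈ [4/111, 25/111)
j=7 picked index 6: u0 ∈ [-25/333, 38/333)
j=8 picked index 8: u0 ∈ [10/333, 1/9)
intersection: [25/333, 34/333)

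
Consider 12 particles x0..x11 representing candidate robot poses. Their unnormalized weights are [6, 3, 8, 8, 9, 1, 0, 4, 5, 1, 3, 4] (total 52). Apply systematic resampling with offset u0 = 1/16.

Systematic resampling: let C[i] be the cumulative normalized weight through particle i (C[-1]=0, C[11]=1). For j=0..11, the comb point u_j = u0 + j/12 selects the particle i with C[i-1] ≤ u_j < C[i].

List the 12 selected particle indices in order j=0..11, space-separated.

C = [3/26, 9/52, 17/52, 25/52, 17/26, 35/52, 35/52, 3/4, 11/13, 45/52, 12/13, 1]
j=0: u_0=1/16 ∈ [0, 3/26) → index 0
j=1: u_1=7/48 ∈ [3/26, 9/52) → index 1
j=2: u_2=11/48 ∈ [9/52, 17/52) → index 2
j=3: u_3=5/16 ∈ [9/52, 17/52) → index 2
j=4: u_4=19/48 ∈ [17/52, 25/52) → index 3
j=5: u_5=23/48 ∈ [17/52, 25/52) → index 3
j=6: u_6=9/16 ∈ [25/52, 17/26) → index 4
j=7: u_7=31/48 ∈ [25/52, 17/26) → index 4
j=8: u_8=35/48 ∈ [35/52, 3/4) → index 7
j=9: u_9=13/16 ∈ [3/4, 11/13) → index 8
j=10: u_10=43/48 ∈ [45/52, 12/13) → index 10
j=11: u_11=47/48 ∈ [12/13, 1) → index 11

0 1 2 2 3 3 4 4 7 8 10 11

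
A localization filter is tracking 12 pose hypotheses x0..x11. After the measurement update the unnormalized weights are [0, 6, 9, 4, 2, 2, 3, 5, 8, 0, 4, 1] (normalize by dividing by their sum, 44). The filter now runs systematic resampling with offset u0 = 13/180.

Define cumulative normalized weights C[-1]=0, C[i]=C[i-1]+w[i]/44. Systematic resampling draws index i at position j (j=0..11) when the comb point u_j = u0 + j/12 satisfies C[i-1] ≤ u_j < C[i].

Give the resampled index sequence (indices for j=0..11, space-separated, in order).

C = [0, 3/22, 15/44, 19/44, 21/44, 23/44, 13/22, 31/44, 39/44, 39/44, 43/44, 1]
j=0: u_0=13/180 ∈ [0, 3/22) → index 1
j=1: u_1=7/45 ∈ [3/22, 15/44) → index 2
j=2: u_2=43/180 ∈ [3/22, 15/44) → index 2
j=3: u_3=29/90 ∈ [3/22, 15/44) → index 2
j=4: u_4=73/180 ∈ [15/44, 19/44) → index 3
j=5: u_5=22/45 ∈ [21/44, 23/44) → index 5
j=6: u_6=103/180 ∈ [23/44, 13/22) → index 6
j=7: u_7=59/90 ∈ [13/22, 31/44) → index 7
j=8: u_8=133/180 ∈ [31/44, 39/44) → index 8
j=9: u_9=37/45 ∈ [31/44, 39/44) → index 8
j=10: u_10=163/180 ∈ [39/44, 43/44) → index 10
j=11: u_11=89/90 ∈ [43/44, 1) → index 11

1 2 2 2 3 5 6 7 8 8 10 11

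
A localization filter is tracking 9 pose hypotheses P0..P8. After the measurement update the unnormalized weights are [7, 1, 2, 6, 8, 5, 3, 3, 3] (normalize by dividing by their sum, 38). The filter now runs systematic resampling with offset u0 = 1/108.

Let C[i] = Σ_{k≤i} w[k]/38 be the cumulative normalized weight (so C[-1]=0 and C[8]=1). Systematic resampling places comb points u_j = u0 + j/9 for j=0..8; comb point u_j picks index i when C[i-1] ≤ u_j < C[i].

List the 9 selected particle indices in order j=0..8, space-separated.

0 0 2 3 4 4 5 6 7

C = [7/38, 4/19, 5/19, 8/19, 12/19, 29/38, 16/19, 35/38, 1]
j=0: u_0=1/108 ∈ [0, 7/38) → index 0
j=1: u_1=13/108 ∈ [0, 7/38) → index 0
j=2: u_2=25/108 ∈ [4/19, 5/19) → index 2
j=3: u_3=37/108 ∈ [5/19, 8/19) → index 3
j=4: u_4=49/108 ∈ [8/19, 12/19) → index 4
j=5: u_5=61/108 ∈ [8/19, 12/19) → index 4
j=6: u_6=73/108 ∈ [12/19, 29/38) → index 5
j=7: u_7=85/108 ∈ [29/38, 16/19) → index 6
j=8: u_8=97/108 ∈ [16/19, 35/38) → index 7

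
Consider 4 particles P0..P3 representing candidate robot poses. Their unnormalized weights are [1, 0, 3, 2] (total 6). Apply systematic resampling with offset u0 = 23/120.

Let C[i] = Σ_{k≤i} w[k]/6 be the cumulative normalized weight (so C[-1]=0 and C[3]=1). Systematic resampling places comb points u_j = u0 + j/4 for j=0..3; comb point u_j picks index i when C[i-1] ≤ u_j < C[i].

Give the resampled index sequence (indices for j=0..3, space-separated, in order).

2 2 3 3

C = [1/6, 1/6, 2/3, 1]
j=0: u_0=23/120 ∈ [1/6, 2/3) → index 2
j=1: u_1=53/120 ∈ [1/6, 2/3) → index 2
j=2: u_2=83/120 ∈ [2/3, 1) → index 3
j=3: u_3=113/120 ∈ [2/3, 1) → index 3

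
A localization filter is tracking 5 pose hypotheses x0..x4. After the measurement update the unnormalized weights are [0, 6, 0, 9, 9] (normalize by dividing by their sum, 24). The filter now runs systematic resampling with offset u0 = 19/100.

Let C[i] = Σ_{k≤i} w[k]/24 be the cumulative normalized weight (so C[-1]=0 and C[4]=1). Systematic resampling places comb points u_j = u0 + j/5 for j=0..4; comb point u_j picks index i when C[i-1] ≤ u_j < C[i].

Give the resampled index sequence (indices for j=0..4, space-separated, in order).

1 3 3 4 4

C = [0, 1/4, 1/4, 5/8, 1]
j=0: u_0=19/100 ∈ [0, 1/4) → index 1
j=1: u_1=39/100 ∈ [1/4, 5/8) → index 3
j=2: u_2=59/100 ∈ [1/4, 5/8) → index 3
j=3: u_3=79/100 ∈ [5/8, 1) → index 4
j=4: u_4=99/100 ∈ [5/8, 1) → index 4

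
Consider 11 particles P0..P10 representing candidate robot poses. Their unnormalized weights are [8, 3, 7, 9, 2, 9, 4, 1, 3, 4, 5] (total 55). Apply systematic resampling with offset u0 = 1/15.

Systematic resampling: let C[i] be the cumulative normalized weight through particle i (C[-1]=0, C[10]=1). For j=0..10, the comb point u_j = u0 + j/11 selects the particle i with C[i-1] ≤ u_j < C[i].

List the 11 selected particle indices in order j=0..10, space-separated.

0 1 2 3 3 4 5 6 8 9 10

C = [8/55, 1/5, 18/55, 27/55, 29/55, 38/55, 42/55, 43/55, 46/55, 10/11, 1]
j=0: u_0=1/15 ∈ [0, 8/55) → index 0
j=1: u_1=26/165 ∈ [8/55, 1/5) → index 1
j=2: u_2=41/165 ∈ [1/5, 18/55) → index 2
j=3: u_3=56/165 ∈ [18/55, 27/55) → index 3
j=4: u_4=71/165 ∈ [18/55, 27/55) → index 3
j=5: u_5=86/165 ∈ [27/55, 29/55) → index 4
j=6: u_6=101/165 ∈ [29/55, 38/55) → index 5
j=7: u_7=116/165 ∈ [38/55, 42/55) → index 6
j=8: u_8=131/165 ∈ [43/55, 46/55) → index 8
j=9: u_9=146/165 ∈ [46/55, 10/11) → index 9
j=10: u_10=161/165 ∈ [10/11, 1) → index 10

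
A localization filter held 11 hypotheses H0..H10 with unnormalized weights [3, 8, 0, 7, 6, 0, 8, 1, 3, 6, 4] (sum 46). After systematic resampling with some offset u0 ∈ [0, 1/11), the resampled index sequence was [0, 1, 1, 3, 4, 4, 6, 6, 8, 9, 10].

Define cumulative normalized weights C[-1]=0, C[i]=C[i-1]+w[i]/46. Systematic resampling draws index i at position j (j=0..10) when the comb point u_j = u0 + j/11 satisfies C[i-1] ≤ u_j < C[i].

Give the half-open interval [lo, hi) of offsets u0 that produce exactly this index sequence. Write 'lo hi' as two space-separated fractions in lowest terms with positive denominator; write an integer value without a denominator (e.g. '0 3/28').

C = [3/46, 11/46, 11/46, 9/23, 12/23, 12/23, 16/23, 33/46, 18/23, 21/23, 1]
j=0 picked index 0: u0 ∈ [0, 3/46)
j=1 picked index 1: u0 ∈ [-13/506, 75/506)
j=2 picked index 1: u0 ∈ [-59/506, 29/506)
j=3 picked index 3: u0 ∈ [-17/506, 30/253)
j=4 picked index 4: u0 ∈ [7/253, 40/253)
j=5 picked index 4: u0 ∈ [-16/253, 17/253)
j=6 picked index 6: u0 ∈ [-6/253, 38/253)
j=7 picked index 6: u0 ∈ [-29/253, 15/253)
j=8 picked index 8: u0 ∈ [-5/506, 14/253)
j=9 picked index 9: u0 ∈ [-9/253, 24/253)
j=10 picked index 10: u0 ∈ [1/253, 1/11)
intersection: [7/253, 14/253)

7/253 14/253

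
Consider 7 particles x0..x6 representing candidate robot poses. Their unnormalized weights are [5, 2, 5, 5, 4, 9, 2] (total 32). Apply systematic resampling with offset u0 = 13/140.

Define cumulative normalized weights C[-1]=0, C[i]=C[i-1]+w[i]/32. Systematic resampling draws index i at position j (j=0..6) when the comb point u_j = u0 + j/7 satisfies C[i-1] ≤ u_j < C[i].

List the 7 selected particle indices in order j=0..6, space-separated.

C = [5/32, 7/32, 3/8, 17/32, 21/32, 15/16, 1]
j=0: u_0=13/140 ∈ [0, 5/32) → index 0
j=1: u_1=33/140 ∈ [7/32, 3/8) → index 2
j=2: u_2=53/140 ∈ [3/8, 17/32) → index 3
j=3: u_3=73/140 ∈ [3/8, 17/32) → index 3
j=4: u_4=93/140 ∈ [21/32, 15/16) → index 5
j=5: u_5=113/140 ∈ [21/32, 15/16) → index 5
j=6: u_6=19/20 ∈ [15/16, 1) → index 6

0 2 3 3 5 5 6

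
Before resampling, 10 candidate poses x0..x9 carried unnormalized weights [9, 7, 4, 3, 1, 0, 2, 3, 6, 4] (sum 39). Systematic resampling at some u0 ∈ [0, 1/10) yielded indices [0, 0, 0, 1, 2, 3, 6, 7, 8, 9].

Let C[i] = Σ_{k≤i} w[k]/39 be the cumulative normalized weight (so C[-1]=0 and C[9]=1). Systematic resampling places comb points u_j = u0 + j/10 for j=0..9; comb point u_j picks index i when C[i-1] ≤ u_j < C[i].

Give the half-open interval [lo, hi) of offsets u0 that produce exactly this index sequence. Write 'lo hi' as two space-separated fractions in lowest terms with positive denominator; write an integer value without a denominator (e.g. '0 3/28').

1/65 2/65

C = [3/13, 16/39, 20/39, 23/39, 8/13, 8/13, 2/3, 29/39, 35/39, 1]
j=0 picked index 0: u0 ∈ [0, 3/13)
j=1 picked index 0: u0 ∈ [-1/10, 17/130)
j=2 picked index 0: u0 ∈ [-1/5, 2/65)
j=3 picked index 1: u0 ∈ [-9/130, 43/390)
j=4 picked index 2: u0 ∈ [2/195, 22/195)
j=5 picked index 3: u0 ∈ [1/78, 7/78)
j=6 picked index 6: u0 ∈ [1/65, 1/15)
j=7 picked index 7: u0 ∈ [-1/30, 17/390)
j=8 picked index 8: u0 ∈ [-11/195, 19/195)
j=9 picked index 9: u0 ∈ [-1/390, 1/10)
intersection: [1/65, 2/65)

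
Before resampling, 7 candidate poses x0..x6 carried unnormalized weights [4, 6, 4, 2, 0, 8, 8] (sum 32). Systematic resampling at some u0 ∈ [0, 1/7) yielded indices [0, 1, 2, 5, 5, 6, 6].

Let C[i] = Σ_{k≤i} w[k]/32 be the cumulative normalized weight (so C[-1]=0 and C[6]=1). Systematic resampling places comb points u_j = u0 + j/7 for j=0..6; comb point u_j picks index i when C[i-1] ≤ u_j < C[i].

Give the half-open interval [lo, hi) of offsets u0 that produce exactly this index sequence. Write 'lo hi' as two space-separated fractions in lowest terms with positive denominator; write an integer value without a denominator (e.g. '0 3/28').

C = [1/8, 5/16, 7/16, 1/2, 1/2, 3/4, 1]
j=0 picked index 0: u0 ∈ [0, 1/8)
j=1 picked index 1: u0 ∈ [-1/56, 19/112)
j=2 picked index 2: u0 ∈ [3/112, 17/112)
j=3 picked index 5: u0 ∈ [1/14, 9/28)
j=4 picked index 5: u0 ∈ [-1/14, 5/28)
j=5 picked index 6: u0 ∈ [1/28, 2/7)
j=6 picked index 6: u0 ∈ [-3/28, 1/7)
intersection: [1/14, 1/8)

1/14 1/8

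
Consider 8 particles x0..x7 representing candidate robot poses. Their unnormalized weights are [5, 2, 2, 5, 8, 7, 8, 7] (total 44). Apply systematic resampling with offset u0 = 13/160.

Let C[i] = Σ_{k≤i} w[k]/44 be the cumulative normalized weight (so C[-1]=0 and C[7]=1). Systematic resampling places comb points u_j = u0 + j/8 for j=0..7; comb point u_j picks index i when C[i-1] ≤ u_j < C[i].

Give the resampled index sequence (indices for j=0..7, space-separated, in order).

0 3 4 4 5 6 6 7

C = [5/44, 7/44, 9/44, 7/22, 1/2, 29/44, 37/44, 1]
j=0: u_0=13/160 ∈ [0, 5/44) → index 0
j=1: u_1=33/160 ∈ [9/44, 7/22) → index 3
j=2: u_2=53/160 ∈ [7/22, 1/2) → index 4
j=3: u_3=73/160 ∈ [7/22, 1/2) → index 4
j=4: u_4=93/160 ∈ [1/2, 29/44) → index 5
j=5: u_5=113/160 ∈ [29/44, 37/44) → index 6
j=6: u_6=133/160 ∈ [29/44, 37/44) → index 6
j=7: u_7=153/160 ∈ [37/44, 1) → index 7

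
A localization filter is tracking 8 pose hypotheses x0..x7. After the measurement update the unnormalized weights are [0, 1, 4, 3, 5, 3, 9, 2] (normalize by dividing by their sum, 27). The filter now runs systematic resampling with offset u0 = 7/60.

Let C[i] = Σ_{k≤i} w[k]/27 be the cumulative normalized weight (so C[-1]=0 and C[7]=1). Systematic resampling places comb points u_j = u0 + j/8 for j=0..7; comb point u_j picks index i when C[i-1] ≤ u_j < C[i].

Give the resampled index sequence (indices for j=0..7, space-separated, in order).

2 3 4 5 6 6 6 7

C = [0, 1/27, 5/27, 8/27, 13/27, 16/27, 25/27, 1]
j=0: u_0=7/60 ∈ [1/27, 5/27) → index 2
j=1: u_1=29/120 ∈ [5/27, 8/27) → index 3
j=2: u_2=11/30 ∈ [8/27, 13/27) → index 4
j=3: u_3=59/120 ∈ [13/27, 16/27) → index 5
j=4: u_4=37/60 ∈ [16/27, 25/27) → index 6
j=5: u_5=89/120 ∈ [16/27, 25/27) → index 6
j=6: u_6=13/15 ∈ [16/27, 25/27) → index 6
j=7: u_7=119/120 ∈ [25/27, 1) → index 7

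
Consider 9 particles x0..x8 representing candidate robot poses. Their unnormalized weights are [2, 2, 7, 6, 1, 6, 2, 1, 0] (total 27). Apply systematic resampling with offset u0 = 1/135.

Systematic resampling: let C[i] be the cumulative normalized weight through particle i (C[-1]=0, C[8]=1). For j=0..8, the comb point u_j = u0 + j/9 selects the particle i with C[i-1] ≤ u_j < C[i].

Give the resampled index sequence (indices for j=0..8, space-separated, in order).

0 1 2 2 3 3 5 5 6

C = [2/27, 4/27, 11/27, 17/27, 2/3, 8/9, 26/27, 1, 1]
j=0: u_0=1/135 ∈ [0, 2/27) → index 0
j=1: u_1=16/135 ∈ [2/27, 4/27) → index 1
j=2: u_2=31/135 ∈ [4/27, 11/27) → index 2
j=3: u_3=46/135 ∈ [4/27, 11/27) → index 2
j=4: u_4=61/135 ∈ [11/27, 17/27) → index 3
j=5: u_5=76/135 ∈ [11/27, 17/27) → index 3
j=6: u_6=91/135 ∈ [2/3, 8/9) → index 5
j=7: u_7=106/135 ∈ [2/3, 8/9) → index 5
j=8: u_8=121/135 ∈ [8/9, 26/27) → index 6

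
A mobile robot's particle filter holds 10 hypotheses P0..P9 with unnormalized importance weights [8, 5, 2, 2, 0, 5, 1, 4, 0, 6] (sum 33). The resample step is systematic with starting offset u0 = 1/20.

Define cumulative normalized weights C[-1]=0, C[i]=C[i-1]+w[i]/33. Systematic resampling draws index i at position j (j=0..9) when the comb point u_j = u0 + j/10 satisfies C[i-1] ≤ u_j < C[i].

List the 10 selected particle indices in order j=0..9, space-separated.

0 0 1 1 2 5 5 7 9 9

C = [8/33, 13/33, 5/11, 17/33, 17/33, 2/3, 23/33, 9/11, 9/11, 1]
j=0: u_0=1/20 ∈ [0, 8/33) → index 0
j=1: u_1=3/20 ∈ [0, 8/33) → index 0
j=2: u_2=1/4 ∈ [8/33, 13/33) → index 1
j=3: u_3=7/20 ∈ [8/33, 13/33) → index 1
j=4: u_4=9/20 ∈ [13/33, 5/11) → index 2
j=5: u_5=11/20 ∈ [17/33, 2/3) → index 5
j=6: u_6=13/20 ∈ [17/33, 2/3) → index 5
j=7: u_7=3/4 ∈ [23/33, 9/11) → index 7
j=8: u_8=17/20 ∈ [9/11, 1) → index 9
j=9: u_9=19/20 ∈ [9/11, 1) → index 9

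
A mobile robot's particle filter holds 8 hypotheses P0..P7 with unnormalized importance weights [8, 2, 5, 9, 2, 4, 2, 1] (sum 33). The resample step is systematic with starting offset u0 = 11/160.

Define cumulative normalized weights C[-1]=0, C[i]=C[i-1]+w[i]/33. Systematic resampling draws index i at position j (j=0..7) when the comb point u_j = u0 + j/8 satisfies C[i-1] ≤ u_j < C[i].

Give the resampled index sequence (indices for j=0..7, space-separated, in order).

0 0 2 2 3 3 5 6

C = [8/33, 10/33, 5/11, 8/11, 26/33, 10/11, 32/33, 1]
j=0: u_0=11/160 ∈ [0, 8/33) → index 0
j=1: u_1=31/160 ∈ [0, 8/33) → index 0
j=2: u_2=51/160 ∈ [10/33, 5/11) → index 2
j=3: u_3=71/160 ∈ [10/33, 5/11) → index 2
j=4: u_4=91/160 ∈ [5/11, 8/11) → index 3
j=5: u_5=111/160 ∈ [5/11, 8/11) → index 3
j=6: u_6=131/160 ∈ [26/33, 10/11) → index 5
j=7: u_7=151/160 ∈ [10/11, 32/33) → index 6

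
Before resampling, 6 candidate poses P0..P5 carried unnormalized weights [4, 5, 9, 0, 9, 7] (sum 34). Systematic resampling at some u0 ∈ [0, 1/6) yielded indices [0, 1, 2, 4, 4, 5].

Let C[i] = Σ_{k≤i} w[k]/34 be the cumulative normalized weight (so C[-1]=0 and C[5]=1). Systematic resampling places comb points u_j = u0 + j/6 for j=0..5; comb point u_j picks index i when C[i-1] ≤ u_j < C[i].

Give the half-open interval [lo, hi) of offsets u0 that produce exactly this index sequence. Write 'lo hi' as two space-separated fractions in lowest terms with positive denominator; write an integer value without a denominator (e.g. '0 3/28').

1/34 5/51

C = [2/17, 9/34, 9/17, 9/17, 27/34, 1]
j=0 picked index 0: u0 ∈ [0, 2/17)
j=1 picked index 1: u0 ∈ [-5/102, 5/51)
j=2 picked index 2: u0 ∈ [-7/102, 10/51)
j=3 picked index 4: u0 ∈ [1/34, 5/17)
j=4 picked index 4: u0 ∈ [-7/51, 13/102)
j=5 picked index 5: u0 ∈ [-2/51, 1/6)
intersection: [1/34, 5/51)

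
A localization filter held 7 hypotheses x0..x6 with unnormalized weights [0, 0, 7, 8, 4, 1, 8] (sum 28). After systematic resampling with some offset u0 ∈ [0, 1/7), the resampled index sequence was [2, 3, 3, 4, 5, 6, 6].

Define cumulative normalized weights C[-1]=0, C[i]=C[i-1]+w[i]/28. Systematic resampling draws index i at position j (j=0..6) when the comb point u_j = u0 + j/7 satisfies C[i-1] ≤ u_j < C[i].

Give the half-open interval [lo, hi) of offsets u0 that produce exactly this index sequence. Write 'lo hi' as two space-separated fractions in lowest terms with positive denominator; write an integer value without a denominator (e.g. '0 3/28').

3/28 1/7

C = [0, 0, 1/4, 15/28, 19/28, 5/7, 1]
j=0 picked index 2: u0 ∈ [0, 1/4)
j=1 picked index 3: u0 ∈ [3/28, 11/28)
j=2 picked index 3: u0 ∈ [-1/28, 1/4)
j=3 picked index 4: u0 ∈ [3/28, 1/4)
j=4 picked index 5: u0 ∈ [3/28, 1/7)
j=5 picked index 6: u0 ∈ [0, 2/7)
j=6 picked index 6: u0 ∈ [-1/7, 1/7)
intersection: [3/28, 1/7)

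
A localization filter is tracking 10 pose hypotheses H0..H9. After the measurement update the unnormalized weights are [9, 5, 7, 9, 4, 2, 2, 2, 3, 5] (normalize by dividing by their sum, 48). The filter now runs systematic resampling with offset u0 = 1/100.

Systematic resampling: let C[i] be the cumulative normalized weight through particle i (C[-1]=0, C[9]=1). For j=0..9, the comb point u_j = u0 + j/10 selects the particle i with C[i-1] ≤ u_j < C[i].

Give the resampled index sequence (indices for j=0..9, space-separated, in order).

C = [3/16, 7/24, 7/16, 5/8, 17/24, 3/4, 19/24, 5/6, 43/48, 1]
j=0: u_0=1/100 ∈ [0, 3/16) → index 0
j=1: u_1=11/100 ∈ [0, 3/16) → index 0
j=2: u_2=21/100 ∈ [3/16, 7/24) → index 1
j=3: u_3=31/100 ∈ [7/24, 7/16) → index 2
j=4: u_4=41/100 ∈ [7/24, 7/16) → index 2
j=5: u_5=51/100 ∈ [7/16, 5/8) → index 3
j=6: u_6=61/100 ∈ [7/16, 5/8) → index 3
j=7: u_7=71/100 ∈ [17/24, 3/4) → index 5
j=8: u_8=81/100 ∈ [19/24, 5/6) → index 7
j=9: u_9=91/100 ∈ [43/48, 1) → index 9

0 0 1 2 2 3 3 5 7 9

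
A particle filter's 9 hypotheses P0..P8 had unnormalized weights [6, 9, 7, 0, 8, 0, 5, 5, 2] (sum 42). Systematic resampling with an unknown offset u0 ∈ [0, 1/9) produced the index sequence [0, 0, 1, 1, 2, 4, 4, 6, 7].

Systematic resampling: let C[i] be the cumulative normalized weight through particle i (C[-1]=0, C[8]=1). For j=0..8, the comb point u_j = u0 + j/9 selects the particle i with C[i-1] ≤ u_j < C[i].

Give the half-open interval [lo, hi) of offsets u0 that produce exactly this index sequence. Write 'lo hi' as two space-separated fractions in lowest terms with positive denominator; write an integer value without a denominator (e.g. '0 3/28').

C = [1/7, 5/14, 11/21, 11/21, 5/7, 5/7, 5/6, 20/21, 1]
j=0 picked index 0: u0 ∈ [0, 1/7)
j=1 picked index 0: u0 ∈ [-1/9, 2/63)
j=2 picked index 1: u0 ∈ [-5/63, 17/126)
j=3 picked index 1: u0 ∈ [-4/21, 1/42)
j=4 picked index 2: u0 ∈ [-11/126, 5/63)
j=5 picked index 4: u0 ∈ [-2/63, 10/63)
j=6 picked index 4: u0 ∈ [-1/7, 1/21)
j=7 picked index 6: u0 ∈ [-4/63, 1/18)
j=8 picked index 7: u0 ∈ [-1/18, 4/63)
intersection: [0, 1/42)

0 1/42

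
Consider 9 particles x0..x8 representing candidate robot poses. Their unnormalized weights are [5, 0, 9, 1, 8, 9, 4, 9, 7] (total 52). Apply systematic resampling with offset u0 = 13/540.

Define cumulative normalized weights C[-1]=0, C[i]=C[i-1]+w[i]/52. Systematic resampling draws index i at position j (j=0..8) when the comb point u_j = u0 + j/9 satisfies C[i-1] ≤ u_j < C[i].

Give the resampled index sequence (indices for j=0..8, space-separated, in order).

0 2 2 4 5 5 6 7 8

C = [5/52, 5/52, 7/26, 15/52, 23/52, 8/13, 9/13, 45/52, 1]
j=0: u_0=13/540 ∈ [0, 5/52) → index 0
j=1: u_1=73/540 ∈ [5/52, 7/26) → index 2
j=2: u_2=133/540 ∈ [5/52, 7/26) → index 2
j=3: u_3=193/540 ∈ [15/52, 23/52) → index 4
j=4: u_4=253/540 ∈ [23/52, 8/13) → index 5
j=5: u_5=313/540 ∈ [23/52, 8/13) → index 5
j=6: u_6=373/540 ∈ [8/13, 9/13) → index 6
j=7: u_7=433/540 ∈ [9/13, 45/52) → index 7
j=8: u_8=493/540 ∈ [45/52, 1) → index 8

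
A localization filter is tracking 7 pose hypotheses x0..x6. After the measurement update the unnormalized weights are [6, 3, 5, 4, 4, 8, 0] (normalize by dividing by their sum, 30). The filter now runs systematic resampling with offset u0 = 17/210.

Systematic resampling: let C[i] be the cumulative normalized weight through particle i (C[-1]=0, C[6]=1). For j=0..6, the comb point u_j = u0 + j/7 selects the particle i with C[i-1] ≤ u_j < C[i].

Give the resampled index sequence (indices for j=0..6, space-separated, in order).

0 1 2 3 4 5 5

C = [1/5, 3/10, 7/15, 3/5, 11/15, 1, 1]
j=0: u_0=17/210 ∈ [0, 1/5) → index 0
j=1: u_1=47/210 ∈ [1/5, 3/10) → index 1
j=2: u_2=11/30 ∈ [3/10, 7/15) → index 2
j=3: u_3=107/210 ∈ [7/15, 3/5) → index 3
j=4: u_4=137/210 ∈ [3/5, 11/15) → index 4
j=5: u_5=167/210 ∈ [11/15, 1) → index 5
j=6: u_6=197/210 ∈ [11/15, 1) → index 5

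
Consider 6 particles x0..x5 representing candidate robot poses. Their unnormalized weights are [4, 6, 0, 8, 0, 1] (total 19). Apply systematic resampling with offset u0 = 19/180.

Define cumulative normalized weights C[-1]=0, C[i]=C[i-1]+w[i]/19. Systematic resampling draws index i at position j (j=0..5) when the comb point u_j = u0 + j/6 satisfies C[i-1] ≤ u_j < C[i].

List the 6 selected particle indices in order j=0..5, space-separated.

0 1 1 3 3 3

C = [4/19, 10/19, 10/19, 18/19, 18/19, 1]
j=0: u_0=19/180 ∈ [0, 4/19) → index 0
j=1: u_1=49/180 ∈ [4/19, 10/19) → index 1
j=2: u_2=79/180 ∈ [4/19, 10/19) → index 1
j=3: u_3=109/180 ∈ [10/19, 18/19) → index 3
j=4: u_4=139/180 ∈ [10/19, 18/19) → index 3
j=5: u_5=169/180 ∈ [10/19, 18/19) → index 3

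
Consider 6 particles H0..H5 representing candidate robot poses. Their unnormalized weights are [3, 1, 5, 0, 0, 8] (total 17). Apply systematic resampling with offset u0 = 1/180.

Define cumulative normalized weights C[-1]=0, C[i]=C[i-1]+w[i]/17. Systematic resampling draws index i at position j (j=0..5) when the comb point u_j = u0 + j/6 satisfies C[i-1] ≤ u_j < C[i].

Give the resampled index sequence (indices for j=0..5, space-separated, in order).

0 0 2 2 5 5

C = [3/17, 4/17, 9/17, 9/17, 9/17, 1]
j=0: u_0=1/180 ∈ [0, 3/17) → index 0
j=1: u_1=31/180 ∈ [0, 3/17) → index 0
j=2: u_2=61/180 ∈ [4/17, 9/17) → index 2
j=3: u_3=91/180 ∈ [4/17, 9/17) → index 2
j=4: u_4=121/180 ∈ [9/17, 1) → index 5
j=5: u_5=151/180 ∈ [9/17, 1) → index 5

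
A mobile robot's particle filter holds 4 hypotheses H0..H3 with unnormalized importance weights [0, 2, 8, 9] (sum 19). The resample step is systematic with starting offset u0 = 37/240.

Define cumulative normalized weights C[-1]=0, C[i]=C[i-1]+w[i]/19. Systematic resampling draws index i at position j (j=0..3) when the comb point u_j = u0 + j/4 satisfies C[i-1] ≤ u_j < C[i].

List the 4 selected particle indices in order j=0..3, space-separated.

C = [0, 2/19, 10/19, 1]
j=0: u_0=37/240 ∈ [2/19, 10/19) → index 2
j=1: u_1=97/240 ∈ [2/19, 10/19) → index 2
j=2: u_2=157/240 ∈ [10/19, 1) → index 3
j=3: u_3=217/240 ∈ [10/19, 1) → index 3

2 2 3 3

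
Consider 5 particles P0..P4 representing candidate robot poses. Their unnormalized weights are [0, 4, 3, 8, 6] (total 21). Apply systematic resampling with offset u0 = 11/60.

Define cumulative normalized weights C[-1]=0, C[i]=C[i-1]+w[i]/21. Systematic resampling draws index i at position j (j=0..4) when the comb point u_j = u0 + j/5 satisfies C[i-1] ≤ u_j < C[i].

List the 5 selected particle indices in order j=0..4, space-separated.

C = [0, 4/21, 1/3, 5/7, 1]
j=0: u_0=11/60 ∈ [0, 4/21) → index 1
j=1: u_1=23/60 ∈ [1/3, 5/7) → index 3
j=2: u_2=7/12 ∈ [1/3, 5/7) → index 3
j=3: u_3=47/60 ∈ [5/7, 1) → index 4
j=4: u_4=59/60 ∈ [5/7, 1) → index 4

1 3 3 4 4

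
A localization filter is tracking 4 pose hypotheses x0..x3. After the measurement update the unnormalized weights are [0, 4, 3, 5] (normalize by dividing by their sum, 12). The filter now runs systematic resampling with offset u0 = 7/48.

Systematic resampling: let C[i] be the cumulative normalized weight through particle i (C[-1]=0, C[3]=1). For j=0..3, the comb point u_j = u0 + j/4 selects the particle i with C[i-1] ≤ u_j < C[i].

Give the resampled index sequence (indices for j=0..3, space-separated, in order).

1 2 3 3

C = [0, 1/3, 7/12, 1]
j=0: u_0=7/48 ∈ [0, 1/3) → index 1
j=1: u_1=19/48 ∈ [1/3, 7/12) → index 2
j=2: u_2=31/48 ∈ [7/12, 1) → index 3
j=3: u_3=43/48 ∈ [7/12, 1) → index 3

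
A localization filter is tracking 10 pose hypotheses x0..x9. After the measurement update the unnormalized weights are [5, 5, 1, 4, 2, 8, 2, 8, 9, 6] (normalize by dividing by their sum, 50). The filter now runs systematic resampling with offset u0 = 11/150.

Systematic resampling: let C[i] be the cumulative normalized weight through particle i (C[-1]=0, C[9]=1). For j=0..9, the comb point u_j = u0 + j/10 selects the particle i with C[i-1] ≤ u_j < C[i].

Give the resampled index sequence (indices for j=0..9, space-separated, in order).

0 1 3 5 5 7 7 8 8 9

C = [1/10, 1/5, 11/50, 3/10, 17/50, 1/2, 27/50, 7/10, 22/25, 1]
j=0: u_0=11/150 ∈ [0, 1/10) → index 0
j=1: u_1=13/75 ∈ [1/10, 1/5) → index 1
j=2: u_2=41/150 ∈ [11/50, 3/10) → index 3
j=3: u_3=28/75 ∈ [17/50, 1/2) → index 5
j=4: u_4=71/150 ∈ [17/50, 1/2) → index 5
j=5: u_5=43/75 ∈ [27/50, 7/10) → index 7
j=6: u_6=101/150 ∈ [27/50, 7/10) → index 7
j=7: u_7=58/75 ∈ [7/10, 22/25) → index 8
j=8: u_8=131/150 ∈ [7/10, 22/25) → index 8
j=9: u_9=73/75 ∈ [22/25, 1) → index 9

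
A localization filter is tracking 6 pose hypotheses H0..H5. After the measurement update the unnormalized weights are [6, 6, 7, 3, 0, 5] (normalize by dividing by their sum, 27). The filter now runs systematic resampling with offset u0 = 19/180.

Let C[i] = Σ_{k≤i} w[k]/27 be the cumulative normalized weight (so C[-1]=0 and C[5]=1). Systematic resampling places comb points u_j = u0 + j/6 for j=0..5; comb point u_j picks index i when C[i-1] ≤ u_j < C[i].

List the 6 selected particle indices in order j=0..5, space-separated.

C = [2/9, 4/9, 19/27, 22/27, 22/27, 1]
j=0: u_0=19/180 ∈ [0, 2/9) → index 0
j=1: u_1=49/180 ∈ [2/9, 4/9) → index 1
j=2: u_2=79/180 ∈ [2/9, 4/9) → index 1
j=3: u_3=109/180 ∈ [4/9, 19/27) → index 2
j=4: u_4=139/180 ∈ [19/27, 22/27) → index 3
j=5: u_5=169/180 ∈ [22/27, 1) → index 5

0 1 1 2 3 5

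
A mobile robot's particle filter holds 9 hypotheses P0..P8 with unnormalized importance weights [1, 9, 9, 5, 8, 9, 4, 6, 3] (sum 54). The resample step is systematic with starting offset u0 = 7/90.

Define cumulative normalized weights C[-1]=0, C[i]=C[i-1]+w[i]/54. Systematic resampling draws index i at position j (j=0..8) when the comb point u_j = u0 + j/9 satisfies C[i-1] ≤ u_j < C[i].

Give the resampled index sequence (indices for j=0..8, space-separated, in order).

C = [1/54, 5/27, 19/54, 4/9, 16/27, 41/54, 5/6, 17/18, 1]
j=0: u_0=7/90 ∈ [1/54, 5/27) → index 1
j=1: u_1=17/90 ∈ [5/27, 19/54) → index 2
j=2: u_2=3/10 ∈ [5/27, 19/54) → index 2
j=3: u_3=37/90 ∈ [19/54, 4/9) → index 3
j=4: u_4=47/90 ∈ [4/9, 16/27) → index 4
j=5: u_5=19/30 ∈ [16/27, 41/54) → index 5
j=6: u_6=67/90 ∈ [16/27, 41/54) → index 5
j=7: u_7=77/90 ∈ [5/6, 17/18) → index 7
j=8: u_8=29/30 ∈ [17/18, 1) → index 8

1 2 2 3 4 5 5 7 8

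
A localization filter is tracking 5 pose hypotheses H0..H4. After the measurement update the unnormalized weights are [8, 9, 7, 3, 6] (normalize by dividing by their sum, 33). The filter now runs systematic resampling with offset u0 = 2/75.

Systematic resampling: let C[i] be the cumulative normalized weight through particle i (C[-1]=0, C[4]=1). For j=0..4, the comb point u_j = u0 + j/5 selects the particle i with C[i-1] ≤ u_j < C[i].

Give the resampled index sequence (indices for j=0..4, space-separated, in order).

0 0 1 2 4

C = [8/33, 17/33, 8/11, 9/11, 1]
j=0: u_0=2/75 ∈ [0, 8/33) → index 0
j=1: u_1=17/75 ∈ [0, 8/33) → index 0
j=2: u_2=32/75 ∈ [8/33, 17/33) → index 1
j=3: u_3=47/75 ∈ [17/33, 8/11) → index 2
j=4: u_4=62/75 ∈ [9/11, 1) → index 4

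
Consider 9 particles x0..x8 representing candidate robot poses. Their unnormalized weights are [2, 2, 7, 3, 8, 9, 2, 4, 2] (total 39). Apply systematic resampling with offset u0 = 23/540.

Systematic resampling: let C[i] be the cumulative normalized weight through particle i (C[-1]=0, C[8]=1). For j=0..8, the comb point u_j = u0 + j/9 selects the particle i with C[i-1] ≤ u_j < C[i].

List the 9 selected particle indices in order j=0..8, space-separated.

C = [2/39, 4/39, 11/39, 14/39, 22/39, 31/39, 11/13, 37/39, 1]
j=0: u_0=23/540 ∈ [0, 2/39) → index 0
j=1: u_1=83/540 ∈ [4/39, 11/39) → index 2
j=2: u_2=143/540 ∈ [4/39, 11/39) → index 2
j=3: u_3=203/540 ∈ [14/39, 22/39) → index 4
j=4: u_4=263/540 ∈ [14/39, 22/39) → index 4
j=5: u_5=323/540 ∈ [22/39, 31/39) → index 5
j=6: u_6=383/540 ∈ [22/39, 31/39) → index 5
j=7: u_7=443/540 ∈ [31/39, 11/13) → index 6
j=8: u_8=503/540 ∈ [11/13, 37/39) → index 7

0 2 2 4 4 5 5 6 7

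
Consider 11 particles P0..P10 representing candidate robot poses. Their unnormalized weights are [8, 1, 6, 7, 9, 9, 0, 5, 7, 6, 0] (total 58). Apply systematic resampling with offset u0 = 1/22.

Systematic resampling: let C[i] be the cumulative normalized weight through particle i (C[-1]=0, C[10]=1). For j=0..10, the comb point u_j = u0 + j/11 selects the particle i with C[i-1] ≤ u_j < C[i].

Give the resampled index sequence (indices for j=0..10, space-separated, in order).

C = [4/29, 9/58, 15/58, 11/29, 31/58, 20/29, 20/29, 45/58, 26/29, 1, 1]
j=0: u_0=1/22 ∈ [0, 4/29) → index 0
j=1: u_1=3/22 ∈ [0, 4/29) → index 0
j=2: u_2=5/22 ∈ [9/58, 15/58) → index 2
j=3: u_3=7/22 ∈ [15/58, 11/29) → index 3
j=4: u_4=9/22 ∈ [11/29, 31/58) → index 4
j=5: u_5=1/2 ∈ [11/29, 31/58) → index 4
j=6: u_6=13/22 ∈ [31/58, 20/29) → index 5
j=7: u_7=15/22 ∈ [31/58, 20/29) → index 5
j=8: u_8=17/22 ∈ [20/29, 45/58) → index 7
j=9: u_9=19/22 ∈ [45/58, 26/29) → index 8
j=10: u_10=21/22 ∈ [26/29, 1) → index 9

0 0 2 3 4 4 5 5 7 8 9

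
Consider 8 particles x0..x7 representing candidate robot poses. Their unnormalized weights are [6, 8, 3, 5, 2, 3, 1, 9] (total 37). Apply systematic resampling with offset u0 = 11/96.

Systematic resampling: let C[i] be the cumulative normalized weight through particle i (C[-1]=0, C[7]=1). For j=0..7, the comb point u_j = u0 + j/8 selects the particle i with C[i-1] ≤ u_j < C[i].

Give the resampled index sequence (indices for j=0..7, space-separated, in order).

C = [6/37, 14/37, 17/37, 22/37, 24/37, 27/37, 28/37, 1]
j=0: u_0=11/96 ∈ [0, 6/37) → index 0
j=1: u_1=23/96 ∈ [6/37, 14/37) → index 1
j=2: u_2=35/96 ∈ [6/37, 14/37) → index 1
j=3: u_3=47/96 ∈ [17/37, 22/37) → index 3
j=4: u_4=59/96 ∈ [22/37, 24/37) → index 4
j=5: u_5=71/96 ∈ [27/37, 28/37) → index 6
j=6: u_6=83/96 ∈ [28/37, 1) → index 7
j=7: u_7=95/96 ∈ [28/37, 1) → index 7

0 1 1 3 4 6 7 7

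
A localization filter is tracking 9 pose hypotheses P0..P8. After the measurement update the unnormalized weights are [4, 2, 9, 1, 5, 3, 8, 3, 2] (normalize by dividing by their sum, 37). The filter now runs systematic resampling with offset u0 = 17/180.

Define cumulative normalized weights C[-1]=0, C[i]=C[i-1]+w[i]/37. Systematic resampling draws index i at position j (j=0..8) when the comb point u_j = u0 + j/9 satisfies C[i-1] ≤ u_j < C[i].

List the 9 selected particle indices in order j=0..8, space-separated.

C = [4/37, 6/37, 15/37, 16/37, 21/37, 24/37, 32/37, 35/37, 1]
j=0: u_0=17/180 ∈ [0, 4/37) → index 0
j=1: u_1=37/180 ∈ [6/37, 15/37) → index 2
j=2: u_2=19/60 ∈ [6/37, 15/37) → index 2
j=3: u_3=77/180 ∈ [15/37, 16/37) → index 3
j=4: u_4=97/180 ∈ [16/37, 21/37) → index 4
j=5: u_5=13/20 ∈ [24/37, 32/37) → index 6
j=6: u_6=137/180 ∈ [24/37, 32/37) → index 6
j=7: u_7=157/180 ∈ [32/37, 35/37) → index 7
j=8: u_8=59/60 ∈ [35/37, 1) → index 8

0 2 2 3 4 6 6 7 8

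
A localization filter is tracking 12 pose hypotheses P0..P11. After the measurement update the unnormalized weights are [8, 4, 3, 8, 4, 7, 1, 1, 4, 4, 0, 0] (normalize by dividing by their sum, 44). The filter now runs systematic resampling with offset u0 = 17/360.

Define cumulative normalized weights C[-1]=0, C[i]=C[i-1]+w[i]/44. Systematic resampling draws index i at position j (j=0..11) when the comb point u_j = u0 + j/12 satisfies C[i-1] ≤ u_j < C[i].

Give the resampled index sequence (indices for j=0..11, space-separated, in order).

0 0 1 2 3 3 4 5 5 7 8 9

C = [2/11, 3/11, 15/44, 23/44, 27/44, 17/22, 35/44, 9/11, 10/11, 1, 1, 1]
j=0: u_0=17/360 ∈ [0, 2/11) → index 0
j=1: u_1=47/360 ∈ [0, 2/11) → index 0
j=2: u_2=77/360 ∈ [2/11, 3/11) → index 1
j=3: u_3=107/360 ∈ [3/11, 15/44) → index 2
j=4: u_4=137/360 ∈ [15/44, 23/44) → index 3
j=5: u_5=167/360 ∈ [15/44, 23/44) → index 3
j=6: u_6=197/360 ∈ [23/44, 27/44) → index 4
j=7: u_7=227/360 ∈ [27/44, 17/22) → index 5
j=8: u_8=257/360 ∈ [27/44, 17/22) → index 5
j=9: u_9=287/360 ∈ [35/44, 9/11) → index 7
j=10: u_10=317/360 ∈ [9/11, 10/11) → index 8
j=11: u_11=347/360 ∈ [10/11, 1) → index 9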